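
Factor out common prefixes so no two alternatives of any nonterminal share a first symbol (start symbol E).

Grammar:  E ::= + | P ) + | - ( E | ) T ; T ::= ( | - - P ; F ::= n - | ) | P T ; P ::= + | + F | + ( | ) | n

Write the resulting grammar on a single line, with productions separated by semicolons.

E ::= + | P ) + | - ( E | ) T; T ::= ( | - - P; F ::= n - | ) | P T; P ::= ) | n | + P'; P' ::= ε | F | (

P has alternatives sharing prefix '+': factor to P → + P' with P' → ε | F | (.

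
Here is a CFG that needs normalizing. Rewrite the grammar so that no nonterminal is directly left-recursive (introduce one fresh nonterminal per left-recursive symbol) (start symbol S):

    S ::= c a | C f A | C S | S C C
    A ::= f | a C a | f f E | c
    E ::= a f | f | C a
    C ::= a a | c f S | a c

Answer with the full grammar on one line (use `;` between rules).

Directly left-recursive nonterminal: S.
For S: α = {C C}, β = {c a, C f A, C S}. Rewrite as S → β S' and S' → α S' | ε.

S ::= c a S' | C f A S' | C S S'; A ::= f | a C a | f f E | c; E ::= a f | f | C a; C ::= a a | c f S | a c; S' ::= C C S' | ε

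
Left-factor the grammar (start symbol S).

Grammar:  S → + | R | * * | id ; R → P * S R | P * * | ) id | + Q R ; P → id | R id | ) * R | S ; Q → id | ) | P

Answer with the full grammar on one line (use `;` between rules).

S → + | R | * * | id; R → ) id | + Q R | P * R'; P → id | R id | ) * R | S; Q → id | ) | P; R' → S R | *

R has alternatives sharing prefix 'P *': factor to R → P * R' with R' → S R | *.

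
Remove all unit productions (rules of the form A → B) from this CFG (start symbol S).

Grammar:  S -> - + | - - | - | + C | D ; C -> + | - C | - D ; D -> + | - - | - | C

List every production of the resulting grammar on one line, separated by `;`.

S -> + | - - | - | - C | - D | - + | + C; C -> + | - C | - D; D -> + | - C | - D | - - | -

Unit pairs: D ⇒* {C}; S ⇒* {C, D}.
For every A with A ⇒* B via unit rules, add B's non-unit alternatives to A; then delete every rule of the form X → Y.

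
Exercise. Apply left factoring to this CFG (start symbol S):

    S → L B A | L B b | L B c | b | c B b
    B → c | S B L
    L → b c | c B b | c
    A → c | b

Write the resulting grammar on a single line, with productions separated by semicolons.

S has alternatives sharing prefix 'L B': factor to S → L B S' with S' → A | b | c.
L has alternatives sharing prefix 'c': factor to L → c L' with L' → B b | ε.

S → b | c B b | L B S'; B → c | S B L; L → b c | c L'; A → c | b; S' → A | b | c; L' → B b | ε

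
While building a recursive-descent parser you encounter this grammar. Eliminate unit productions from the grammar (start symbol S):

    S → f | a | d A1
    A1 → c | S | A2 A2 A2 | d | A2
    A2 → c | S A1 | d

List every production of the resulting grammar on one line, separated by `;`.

Unit pairs: A1 ⇒* {A2, S}.
For each unit pair (A, B), copy every non-unit production of B to A, then drop all unit productions.

S → f | a | d A1; A1 → c | S A1 | d | A2 A2 A2 | f | a | d A1; A2 → c | S A1 | d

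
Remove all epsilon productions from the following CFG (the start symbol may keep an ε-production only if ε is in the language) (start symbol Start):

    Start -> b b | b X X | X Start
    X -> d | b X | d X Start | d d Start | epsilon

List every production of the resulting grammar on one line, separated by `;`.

Start -> b b | b X X | b X | b | X Start; X -> d | b X | b | d X Start | d Start | d d Start

Nullable nonterminals: {X}.
ε ∉ L(G), so no ε-production is kept.
Add the nullable-subset variants: Start → b X X gives b X X | b X | b. X → b X gives b X | b. X → d X Start gives d X Start | d Start.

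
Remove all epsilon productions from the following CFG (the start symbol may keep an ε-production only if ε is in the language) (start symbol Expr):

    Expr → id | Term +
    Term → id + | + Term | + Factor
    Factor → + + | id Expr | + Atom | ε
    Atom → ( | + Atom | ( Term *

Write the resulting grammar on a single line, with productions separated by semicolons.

Expr → id | Term +; Term → id + | + Term | + Factor | +; Factor → + + | id Expr | + Atom; Atom → ( | + Atom | ( Term *

The nullable symbols are {Factor}.
ε ∉ L(G), so no ε-production is kept.
Add the nullable-subset variants: Term → + Factor gives + Factor | +.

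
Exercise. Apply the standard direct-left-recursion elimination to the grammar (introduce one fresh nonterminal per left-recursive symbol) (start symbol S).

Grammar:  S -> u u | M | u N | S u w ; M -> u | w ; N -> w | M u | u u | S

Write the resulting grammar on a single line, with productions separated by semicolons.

S -> u u S' | M S' | u N S'; M -> u | w; N -> w | M u | u u | S; S' -> u w S' | ε

Directly left-recursive nonterminal: S.
For S: α = {u w}, β = {u u, M, u N}. Rewrite as S → β S' and S' → α S' | ε.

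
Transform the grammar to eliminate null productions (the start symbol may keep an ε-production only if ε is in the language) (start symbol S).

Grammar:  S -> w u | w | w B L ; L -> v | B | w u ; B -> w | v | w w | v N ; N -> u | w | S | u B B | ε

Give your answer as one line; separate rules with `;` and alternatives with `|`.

The nullable symbols are {N}.
ε ∉ L(G), so no ε-production is kept.

S -> w u | w | w B L; L -> v | B | w u; B -> w | v | w w | v N; N -> u | w | S | u B B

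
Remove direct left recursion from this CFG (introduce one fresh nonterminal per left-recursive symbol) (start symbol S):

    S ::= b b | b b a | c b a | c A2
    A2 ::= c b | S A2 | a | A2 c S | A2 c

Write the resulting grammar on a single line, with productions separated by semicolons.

A2 is directly left-recursive.
For A2: α = {c S, c}, β = {c b, S A2, a}. Rewrite as A2 → β A2' and A2' → α A2' | ε.

S ::= b b | b b a | c b a | c A2; A2 ::= c b A2' | S A2 A2' | a A2'; A2' ::= c S A2' | c A2' | ε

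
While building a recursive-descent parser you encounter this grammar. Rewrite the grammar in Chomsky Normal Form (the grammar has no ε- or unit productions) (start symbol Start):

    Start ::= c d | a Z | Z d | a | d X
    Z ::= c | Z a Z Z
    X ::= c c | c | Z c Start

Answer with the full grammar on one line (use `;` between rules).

Introduce a nonterminal for each terminal appearing in a rule of length ≥ 2: X1 → c, X2 → d, X3 → a.
Binarize each right-hand side of length ≥ 3 by chaining fresh nonterminals (Y1, Y2, …): affected rules were Z → Z X3 Z Z; X → Z X1 Start.

Start ::= X1 X2 | X3 Z | Z X2 | a | X2 X; Z ::= c | Z Y1; X ::= X1 X1 | c | Z Y3; X1 ::= c; X2 ::= d; X3 ::= a; Y1 ::= X3 Y2; Y2 ::= Z Z; Y3 ::= X1 Start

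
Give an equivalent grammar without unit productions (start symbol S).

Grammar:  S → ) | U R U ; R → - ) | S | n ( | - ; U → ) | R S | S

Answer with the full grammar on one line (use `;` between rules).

Unit pairs: R ⇒* {S}; U ⇒* {S}.
For every A with A ⇒* B via unit rules, add B's non-unit alternatives to A; then delete every rule of the form X → Y.

S → ) | U R U; R → ) | U R U | - ) | n ( | -; U → ) | R S | U R U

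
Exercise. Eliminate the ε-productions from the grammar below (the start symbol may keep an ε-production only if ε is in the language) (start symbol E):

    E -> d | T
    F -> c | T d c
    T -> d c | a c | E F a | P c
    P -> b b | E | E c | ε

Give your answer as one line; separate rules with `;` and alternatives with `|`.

The nullable symbols are {P}.
ε ∉ L(G), so no ε-production is kept.
Add the nullable-subset variants: T → P c gives P c | c.

E -> d | T; F -> c | T d c; T -> d c | a c | E F a | P c | c; P -> b b | E | E c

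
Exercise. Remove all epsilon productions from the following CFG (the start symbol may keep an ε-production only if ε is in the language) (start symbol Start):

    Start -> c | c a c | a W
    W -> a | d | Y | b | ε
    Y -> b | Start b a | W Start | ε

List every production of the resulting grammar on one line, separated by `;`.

Start -> c | c a c | a W | a; W -> a | d | Y | b; Y -> b | Start b a | W Start | Start

Nullable nonterminals: {W, Y}.
ε ∉ L(G), so no ε-production is kept.
For each production, add variants omitting each subset of nullable occurrences: Start → a W gives a W | a. Y → W Start gives W Start | Start.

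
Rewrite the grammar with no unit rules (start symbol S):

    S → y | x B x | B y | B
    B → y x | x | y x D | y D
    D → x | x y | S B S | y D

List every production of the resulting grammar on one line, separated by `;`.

Unit pairs: S ⇒* {B}.
For every A with A ⇒* B via unit rules, add B's non-unit alternatives to A; then delete every rule of the form X → Y.

S → y x | x | y x D | y D | y | x B x | B y; B → y x | x | y x D | y D; D → x | x y | S B S | y D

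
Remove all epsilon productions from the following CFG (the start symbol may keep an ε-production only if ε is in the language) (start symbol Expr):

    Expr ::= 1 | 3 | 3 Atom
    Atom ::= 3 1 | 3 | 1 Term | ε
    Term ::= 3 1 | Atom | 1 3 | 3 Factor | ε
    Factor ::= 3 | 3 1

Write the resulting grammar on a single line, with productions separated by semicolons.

Nullable set = {Atom, Term}.
ε ∉ L(G), so no ε-production is kept.
Add the nullable-subset variants: Atom → 1 Term gives 1 Term | 1.

Expr ::= 1 | 3 | 3 Atom; Atom ::= 3 1 | 3 | 1 Term | 1; Term ::= 3 1 | Atom | 1 3 | 3 Factor; Factor ::= 3 | 3 1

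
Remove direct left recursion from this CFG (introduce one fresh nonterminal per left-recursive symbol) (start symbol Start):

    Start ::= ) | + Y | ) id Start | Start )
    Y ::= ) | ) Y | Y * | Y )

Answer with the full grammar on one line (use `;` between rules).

Start ::= ) Start1 | + Y Start1 | ) id Start Start1; Y ::= ) Y1 | ) Y Y1; Start1 ::= ) Start1 | ε; Y1 ::= * Y1 | ) Y1 | ε

Directly left-recursive nonterminals: Start, Y.
For Start: α = {)}, β = {), + Y, ) id Start}. Rewrite as Start → β Start1 and Start1 → α Start1 | ε.
For Y: α = {*, )}, β = {), ) Y}. Rewrite as Y → β Y1 and Y1 → α Y1 | ε.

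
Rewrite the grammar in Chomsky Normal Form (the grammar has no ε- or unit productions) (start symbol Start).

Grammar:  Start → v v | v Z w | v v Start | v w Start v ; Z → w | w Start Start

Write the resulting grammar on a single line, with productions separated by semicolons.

Start → X1 X1 | X1 Y1 | X1 Y2 | X1 Y3; Z → w | X2 Y5; X1 → v; X2 → w; Y1 → Z X2; Y2 → X1 Start; Y3 → X2 Y4; Y4 → Start X1; Y5 → Start Start

Introduce a nonterminal for each terminal appearing in a rule of length ≥ 2: X1 → v, X2 → w.
Binarize each right-hand side of length ≥ 3 by chaining fresh nonterminals (Y1, Y2, …): affected rules were Start → X1 Z X2; Start → X1 X1 Start; Start → X1 X2 Start X1; Z → X2 Start Start.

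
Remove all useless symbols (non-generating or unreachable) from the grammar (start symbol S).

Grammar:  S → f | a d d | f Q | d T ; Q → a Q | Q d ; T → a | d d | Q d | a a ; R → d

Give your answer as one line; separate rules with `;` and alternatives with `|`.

Generating nonterminals: {R, S, T}.
Reachable from S after that: {S, T}.
Removed useless symbols: {Q, R} and every production mentioning them.

S → f | a d d | d T; T → a | d d | a a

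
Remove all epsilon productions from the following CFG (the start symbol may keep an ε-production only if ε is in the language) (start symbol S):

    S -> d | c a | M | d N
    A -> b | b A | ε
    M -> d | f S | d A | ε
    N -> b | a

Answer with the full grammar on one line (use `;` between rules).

S -> d | c a | M | d N | ε; A -> b | b A; M -> d | f S | f | d A; N -> b | a

The nullable symbols are {A, M, S}.
ε ∈ L(G) since S is nullable, so keep S → ε.
Expand every rule over subsets of its nullable positions: M → f S gives f S | f.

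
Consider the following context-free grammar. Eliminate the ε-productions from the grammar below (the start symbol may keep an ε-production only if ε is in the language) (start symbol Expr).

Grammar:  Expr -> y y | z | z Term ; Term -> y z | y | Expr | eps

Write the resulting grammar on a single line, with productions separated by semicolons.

Nullable set = {Term}.
ε ∉ L(G), so no ε-production is kept.

Expr -> y y | z | z Term; Term -> y z | y | Expr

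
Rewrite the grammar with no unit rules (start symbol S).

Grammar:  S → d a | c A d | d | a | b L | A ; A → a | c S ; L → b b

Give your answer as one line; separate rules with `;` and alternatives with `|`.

S → d a | c A d | d | a | b L | c S; A → a | c S; L → b b

Unit pairs: S ⇒* {A}.
Replace each nonterminal's rules with the union of the non-unit rules of every nonterminal it unit-derives.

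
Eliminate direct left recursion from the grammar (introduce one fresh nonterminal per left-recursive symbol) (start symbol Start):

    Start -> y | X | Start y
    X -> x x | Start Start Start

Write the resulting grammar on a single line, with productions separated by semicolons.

Start is directly left-recursive.
For Start: α = {y}, β = {y, X}. Rewrite as Start → β Start1 and Start1 → α Start1 | ε.

Start -> y Start1 | X Start1; X -> x x | Start Start Start; Start1 -> y Start1 | ε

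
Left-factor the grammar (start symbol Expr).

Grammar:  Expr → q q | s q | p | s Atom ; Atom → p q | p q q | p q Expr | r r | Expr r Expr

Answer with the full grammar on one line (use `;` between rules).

Expr → q q | p | s Expr1; Atom → r r | Expr r Expr | p q Atom1; Expr1 → q | Atom; Atom1 → ε | q | Expr

Expr has alternatives sharing prefix 's': factor to Expr → s Expr1 with Expr1 → q | Atom.
Atom has alternatives sharing prefix 'p q': factor to Atom → p q Atom1 with Atom1 → ε | q | Expr.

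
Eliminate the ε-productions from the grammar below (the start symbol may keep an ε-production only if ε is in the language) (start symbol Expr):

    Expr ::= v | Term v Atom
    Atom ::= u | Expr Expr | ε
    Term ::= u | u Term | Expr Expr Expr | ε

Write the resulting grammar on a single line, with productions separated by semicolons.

Expr ::= v | Term v Atom | Term v | v Atom; Atom ::= u | Expr Expr; Term ::= u | u Term | Expr Expr Expr

Nullable set = {Atom, Term}.
ε ∉ L(G), so no ε-production is kept.
Expand every rule over subsets of its nullable positions: Expr → Term v Atom gives Term v Atom | Term v | v Atom.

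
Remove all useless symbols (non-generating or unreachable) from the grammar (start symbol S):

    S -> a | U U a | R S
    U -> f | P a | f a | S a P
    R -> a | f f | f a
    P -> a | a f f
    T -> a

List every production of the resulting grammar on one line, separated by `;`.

Generating nonterminals: {P, R, S, T, U}.
Reachable from S after that: {P, R, S, U}.
Removed useless symbols: {T} and every production mentioning them.

S -> a | U U a | R S; U -> f | P a | f a | S a P; R -> a | f f | f a; P -> a | a f f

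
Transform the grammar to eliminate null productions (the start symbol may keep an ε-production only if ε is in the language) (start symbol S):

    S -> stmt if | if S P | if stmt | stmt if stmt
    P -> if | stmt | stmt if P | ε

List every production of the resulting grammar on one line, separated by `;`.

Nullable nonterminals: {P}.
ε ∉ L(G), so no ε-production is kept.
Expand every rule over subsets of its nullable positions: S → if S P gives if S P | if S. P → stmt if P gives stmt if P | stmt if.

S -> stmt if | if S P | if S | if stmt | stmt if stmt; P -> if | stmt | stmt if P | stmt if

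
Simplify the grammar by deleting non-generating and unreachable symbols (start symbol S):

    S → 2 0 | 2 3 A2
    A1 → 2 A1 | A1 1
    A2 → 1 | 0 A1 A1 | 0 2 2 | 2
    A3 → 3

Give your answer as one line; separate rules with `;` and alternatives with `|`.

Generating nonterminals: {A2, A3, S}.
Reachable from S after that: {A2, S}.
Removed useless symbols: {A1, A3} and every production mentioning them.

S → 2 0 | 2 3 A2; A2 → 1 | 0 2 2 | 2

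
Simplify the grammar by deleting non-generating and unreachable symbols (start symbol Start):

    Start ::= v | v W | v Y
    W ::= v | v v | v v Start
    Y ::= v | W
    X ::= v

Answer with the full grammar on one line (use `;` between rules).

Generating nonterminals: {Start, W, X, Y}.
Reachable from Start after that: {Start, W, Y}.
Removed useless symbols: {X} and every production mentioning them.

Start ::= v | v W | v Y; W ::= v | v v | v v Start; Y ::= v | W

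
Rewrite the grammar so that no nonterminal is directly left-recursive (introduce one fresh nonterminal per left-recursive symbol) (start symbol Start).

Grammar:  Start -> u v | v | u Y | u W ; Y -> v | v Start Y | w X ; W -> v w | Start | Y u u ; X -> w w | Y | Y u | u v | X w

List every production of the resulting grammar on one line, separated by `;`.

X is directly left-recursive.
For X: α = {w}, β = {w w, Y, Y u, u v}. Rewrite as X → β X1 and X1 → α X1 | ε.

Start -> u v | v | u Y | u W; Y -> v | v Start Y | w X; W -> v w | Start | Y u u; X -> w w X1 | Y X1 | Y u X1 | u v X1; X1 -> w X1 | ε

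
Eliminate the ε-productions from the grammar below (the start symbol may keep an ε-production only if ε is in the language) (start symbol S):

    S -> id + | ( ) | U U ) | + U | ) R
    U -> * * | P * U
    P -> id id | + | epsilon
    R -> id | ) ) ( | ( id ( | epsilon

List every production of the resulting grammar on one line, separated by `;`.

S -> id + | ( ) | U U ) | + U | ) R | ); U -> * * | P * U | * U; P -> id id | +; R -> id | ) ) ( | ( id (

Nullable set = {P, R}.
ε ∉ L(G), so no ε-production is kept.
Expand every rule over subsets of its nullable positions: S → ) R gives ) R | ). U → P * U gives P * U | * U.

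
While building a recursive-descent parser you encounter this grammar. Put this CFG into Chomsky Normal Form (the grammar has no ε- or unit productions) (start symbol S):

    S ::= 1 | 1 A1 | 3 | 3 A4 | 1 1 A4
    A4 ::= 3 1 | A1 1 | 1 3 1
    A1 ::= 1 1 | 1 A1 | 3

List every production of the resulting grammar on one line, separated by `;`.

Introduce a nonterminal for each terminal appearing in a rule of length ≥ 2: X1 → 1, X2 → 3.
Binarize each right-hand side of length ≥ 3 by chaining fresh nonterminals (Y1, Y2, …): affected rules were S → X1 X1 A4; A4 → X1 X2 X1.

S ::= 1 | X1 A1 | 3 | X2 A4 | X1 Y1; A4 ::= X2 X1 | A1 X1 | X1 Y2; A1 ::= X1 X1 | X1 A1 | 3; X1 ::= 1; X2 ::= 3; Y1 ::= X1 A4; Y2 ::= X2 X1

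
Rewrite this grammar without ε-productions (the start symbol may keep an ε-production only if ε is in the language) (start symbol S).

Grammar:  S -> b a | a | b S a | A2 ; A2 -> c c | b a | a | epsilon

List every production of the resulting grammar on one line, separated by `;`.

S -> b a | a | b S a | A2 | ε; A2 -> c c | b a | a

The nullable symbols are {A2, S}.
ε ∈ L(G) since S is nullable, so keep S → ε.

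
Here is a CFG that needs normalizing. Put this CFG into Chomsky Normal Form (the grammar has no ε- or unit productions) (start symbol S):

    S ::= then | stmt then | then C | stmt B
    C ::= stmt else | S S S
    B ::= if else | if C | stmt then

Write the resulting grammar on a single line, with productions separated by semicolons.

S ::= then | X1 X2 | X2 C | X1 B; C ::= X1 X3 | S Y1; B ::= X4 X3 | X4 C | X1 X2; X1 ::= stmt; X2 ::= then; X3 ::= else; X4 ::= if; Y1 ::= S S

Introduce a nonterminal for each terminal appearing in a rule of length ≥ 2: X1 → stmt, X2 → then, X3 → else, X4 → if.
Binarize each right-hand side of length ≥ 3 by chaining fresh nonterminals (Y1, Y2, …): affected rules were C → S S S.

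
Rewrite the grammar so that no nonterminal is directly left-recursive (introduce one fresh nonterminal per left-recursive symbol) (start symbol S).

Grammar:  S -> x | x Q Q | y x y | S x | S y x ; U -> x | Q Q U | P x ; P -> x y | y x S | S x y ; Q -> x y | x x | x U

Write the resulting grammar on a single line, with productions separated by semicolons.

Directly left-recursive nonterminal: S.
For S: α = {x, y x}, β = {x, x Q Q, y x y}. Rewrite as S → β S' and S' → α S' | ε.

S -> x S' | x Q Q S' | y x y S'; U -> x | Q Q U | P x; P -> x y | y x S | S x y; Q -> x y | x x | x U; S' -> x S' | y x S' | ε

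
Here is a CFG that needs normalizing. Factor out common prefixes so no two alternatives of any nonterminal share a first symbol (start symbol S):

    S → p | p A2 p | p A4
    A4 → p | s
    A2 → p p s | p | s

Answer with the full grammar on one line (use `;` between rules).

S → p S'; A4 → p | s; A2 → s | p A2'; S' → ε | A2 p | A4; A2' → p s | ε

S has alternatives sharing prefix 'p': factor to S → p S' with S' → ε | A2 p | A4.
A2 has alternatives sharing prefix 'p': factor to A2 → p A2' with A2' → p s | ε.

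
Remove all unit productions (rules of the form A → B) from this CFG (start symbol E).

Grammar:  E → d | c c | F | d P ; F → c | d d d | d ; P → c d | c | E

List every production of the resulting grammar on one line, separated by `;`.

Unit pairs: E ⇒* {F}; P ⇒* {E, F}.
For each unit pair (A, B), copy every non-unit production of B to A, then drop all unit productions.

E → d | c c | d P | c | d d d; F → c | d d d | d; P → d | c c | d P | c d | c | d d d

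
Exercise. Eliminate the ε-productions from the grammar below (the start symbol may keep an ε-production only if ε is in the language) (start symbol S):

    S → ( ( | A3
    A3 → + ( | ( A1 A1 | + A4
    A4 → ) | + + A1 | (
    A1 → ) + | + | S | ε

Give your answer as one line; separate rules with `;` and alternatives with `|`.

S → ( ( | A3; A3 → + ( | ( A1 A1 | ( A1 | ( | + A4; A4 → ) | + + A1 | + + | (; A1 → ) + | + | S

Nullable set = {A1}.
ε ∉ L(G), so no ε-production is kept.
Expand every rule over subsets of its nullable positions: A3 → ( A1 A1 gives ( A1 A1 | ( A1 | (. A4 → + + A1 gives + + A1 | + +.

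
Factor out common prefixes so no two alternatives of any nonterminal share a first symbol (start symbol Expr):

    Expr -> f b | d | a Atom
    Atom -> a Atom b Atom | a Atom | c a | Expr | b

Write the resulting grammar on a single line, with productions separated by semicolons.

Atom has alternatives sharing prefix 'a Atom': factor to Atom → a Atom Atom1 with Atom1 → b Atom | ε.

Expr -> f b | d | a Atom; Atom -> c a | Expr | b | a Atom Atom1; Atom1 -> b Atom | ε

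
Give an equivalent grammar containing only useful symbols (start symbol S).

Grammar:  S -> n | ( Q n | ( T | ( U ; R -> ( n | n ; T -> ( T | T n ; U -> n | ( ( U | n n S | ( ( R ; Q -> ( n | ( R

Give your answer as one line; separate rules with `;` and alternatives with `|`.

S -> n | ( Q n | ( U; R -> ( n | n; U -> n | ( ( U | n n S | ( ( R; Q -> ( n | ( R

Generating nonterminals: {Q, R, S, U}.
Reachable from S after that: {Q, R, S, U}.
Removed useless symbols: {T} and every production mentioning them.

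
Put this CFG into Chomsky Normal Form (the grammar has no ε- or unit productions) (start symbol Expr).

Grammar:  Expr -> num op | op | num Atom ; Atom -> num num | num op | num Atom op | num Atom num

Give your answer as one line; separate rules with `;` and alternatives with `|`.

Expr -> X1 X2 | op | X1 Atom; Atom -> X1 X1 | X1 X2 | X1 Y1 | X1 Y2; X1 -> num; X2 -> op; Y1 -> Atom X2; Y2 -> Atom X1

Introduce a nonterminal for each terminal appearing in a rule of length ≥ 2: X1 → num, X2 → op.
Binarize each right-hand side of length ≥ 3 by chaining fresh nonterminals (Y1, Y2, …): affected rules were Atom → X1 Atom X2; Atom → X1 Atom X1.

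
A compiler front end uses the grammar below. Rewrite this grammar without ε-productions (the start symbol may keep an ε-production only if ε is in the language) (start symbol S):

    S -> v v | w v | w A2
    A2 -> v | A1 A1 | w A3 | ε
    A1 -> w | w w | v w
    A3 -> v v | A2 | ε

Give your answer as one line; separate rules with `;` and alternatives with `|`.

Nullable set = {A2, A3}.
ε ∉ L(G), so no ε-production is kept.
Add the nullable-subset variants: S → w A2 gives w A2 | w. A2 → w A3 gives w A3 | w.

S -> v v | w v | w A2 | w; A2 -> v | A1 A1 | w A3 | w; A1 -> w | w w | v w; A3 -> v v | A2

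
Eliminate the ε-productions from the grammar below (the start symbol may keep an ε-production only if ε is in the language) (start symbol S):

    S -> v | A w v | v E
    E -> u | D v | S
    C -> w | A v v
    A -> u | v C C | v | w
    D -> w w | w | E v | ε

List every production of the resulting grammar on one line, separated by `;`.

The nullable symbols are {D}.
ε ∉ L(G), so no ε-production is kept.
Expand every rule over subsets of its nullable positions: E → D v gives D v | v.

S -> v | A w v | v E; E -> u | D v | v | S; C -> w | A v v; A -> u | v C C | v | w; D -> w w | w | E v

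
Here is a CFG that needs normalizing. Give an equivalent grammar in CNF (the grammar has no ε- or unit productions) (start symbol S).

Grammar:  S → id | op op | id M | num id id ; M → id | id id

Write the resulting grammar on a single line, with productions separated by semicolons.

Introduce a nonterminal for each terminal appearing in a rule of length ≥ 2: X1 → op, X2 → id, X3 → num.
Binarize each right-hand side of length ≥ 3 by chaining fresh nonterminals (Y1, Y2, …): affected rules were S → X3 X2 X2.

S → id | X1 X1 | X2 M | X3 Y1; M → id | X2 X2; X1 → op; X2 → id; X3 → num; Y1 → X2 X2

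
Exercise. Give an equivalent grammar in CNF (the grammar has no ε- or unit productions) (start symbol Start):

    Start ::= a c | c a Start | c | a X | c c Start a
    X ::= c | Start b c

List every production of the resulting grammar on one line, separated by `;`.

Introduce a nonterminal for each terminal appearing in a rule of length ≥ 2: X1 → a, X2 → c, X3 → b.
Binarize each right-hand side of length ≥ 3 by chaining fresh nonterminals (Y1, Y2, …): affected rules were Start → X2 X1 Start; Start → X2 X2 Start X1; X → Start X3 X2.

Start ::= X1 X2 | X2 Y1 | c | X1 X | X2 Y2; X ::= c | Start Y4; X1 ::= a; X2 ::= c; X3 ::= b; Y1 ::= X1 Start; Y2 ::= X2 Y3; Y3 ::= Start X1; Y4 ::= X3 X2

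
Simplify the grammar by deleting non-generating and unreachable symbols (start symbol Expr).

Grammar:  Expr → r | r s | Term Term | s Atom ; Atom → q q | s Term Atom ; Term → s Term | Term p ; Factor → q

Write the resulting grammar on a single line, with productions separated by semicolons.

Expr → r | r s | s Atom; Atom → q q

Generating nonterminals: {Atom, Expr, Factor}.
Reachable from Expr after that: {Atom, Expr}.
Removed useless symbols: {Factor, Term} and every production mentioning them.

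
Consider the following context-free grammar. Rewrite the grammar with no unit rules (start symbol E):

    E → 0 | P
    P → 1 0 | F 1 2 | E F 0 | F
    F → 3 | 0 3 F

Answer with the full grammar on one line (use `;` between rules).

Unit pairs: E ⇒* {F, P}; P ⇒* {F}.
Replace each nonterminal's rules with the union of the non-unit rules of every nonterminal it unit-derives.

E → 0 | 1 0 | F 1 2 | E F 0 | 3 | 0 3 F; P → 3 | 0 3 F | 1 0 | F 1 2 | E F 0; F → 3 | 0 3 F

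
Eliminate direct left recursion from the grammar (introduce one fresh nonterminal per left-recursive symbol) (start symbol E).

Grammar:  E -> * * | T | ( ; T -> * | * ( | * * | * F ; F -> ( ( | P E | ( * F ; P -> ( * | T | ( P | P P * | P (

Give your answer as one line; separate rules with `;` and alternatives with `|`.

P is directly left-recursive.
For P: α = {P *, (}, β = {( *, T, ( P}. Rewrite as P → β P' and P' → α P' | ε.

E -> * * | T | (; T -> * | * ( | * * | * F; F -> ( ( | P E | ( * F; P -> ( * P' | T P' | ( P P'; P' -> P * P' | ( P' | eps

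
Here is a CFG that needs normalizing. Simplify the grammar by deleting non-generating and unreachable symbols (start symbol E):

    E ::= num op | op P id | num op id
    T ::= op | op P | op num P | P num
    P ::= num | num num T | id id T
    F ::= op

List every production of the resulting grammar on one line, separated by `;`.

Generating nonterminals: {E, F, P, T}.
Reachable from E after that: {E, P, T}.
Removed useless symbols: {F} and every production mentioning them.

E ::= num op | op P id | num op id; T ::= op | op P | op num P | P num; P ::= num | num num T | id id T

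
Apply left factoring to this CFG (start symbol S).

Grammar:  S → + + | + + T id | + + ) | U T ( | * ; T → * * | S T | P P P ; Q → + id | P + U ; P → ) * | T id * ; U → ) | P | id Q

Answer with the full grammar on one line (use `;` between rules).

S has alternatives sharing prefix '+ +': factor to S → + + S' with S' → ε | T id | ).

S → U T ( | * | + + S'; T → * * | S T | P P P; Q → + id | P + U; P → ) * | T id *; U → ) | P | id Q; S' → ε | T id | )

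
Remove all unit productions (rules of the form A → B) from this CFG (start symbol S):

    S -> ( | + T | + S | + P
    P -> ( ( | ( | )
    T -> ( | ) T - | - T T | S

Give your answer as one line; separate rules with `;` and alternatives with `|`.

S -> ( | + T | + S | + P; P -> ( ( | ( | ); T -> ( | + T | + S | + P | ) T - | - T T

Unit pairs: T ⇒* {S}.
For every A with A ⇒* B via unit rules, add B's non-unit alternatives to A; then delete every rule of the form X → Y.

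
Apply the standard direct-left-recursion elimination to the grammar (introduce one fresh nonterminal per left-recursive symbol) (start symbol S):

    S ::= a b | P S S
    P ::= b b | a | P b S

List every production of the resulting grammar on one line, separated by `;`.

S ::= a b | P S S; P ::= b b P' | a P'; P' ::= b S P' | ε

P is directly left-recursive.
For P: α = {b S}, β = {b b, a}. Rewrite as P → β P' and P' → α P' | ε.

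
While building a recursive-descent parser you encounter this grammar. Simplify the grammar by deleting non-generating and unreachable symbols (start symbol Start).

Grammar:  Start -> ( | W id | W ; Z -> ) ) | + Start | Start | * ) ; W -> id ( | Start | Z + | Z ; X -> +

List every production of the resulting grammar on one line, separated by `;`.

Generating nonterminals: {Start, W, X, Z}.
Reachable from Start after that: {Start, W, Z}.
Removed useless symbols: {X} and every production mentioning them.

Start -> ( | W id | W; Z -> ) ) | + Start | Start | * ); W -> id ( | Start | Z + | Z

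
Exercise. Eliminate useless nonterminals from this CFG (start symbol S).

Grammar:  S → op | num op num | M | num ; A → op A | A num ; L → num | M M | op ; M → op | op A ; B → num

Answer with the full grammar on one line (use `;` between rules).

S → op | num op num | M | num; M → op

Generating nonterminals: {B, L, M, S}.
Reachable from S after that: {M, S}.
Removed useless symbols: {A, B, L} and every production mentioning them.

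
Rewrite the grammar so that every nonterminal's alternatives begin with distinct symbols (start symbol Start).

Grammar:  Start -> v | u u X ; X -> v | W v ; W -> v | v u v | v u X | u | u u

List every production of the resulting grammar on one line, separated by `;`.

W has alternatives sharing prefix 'v': factor to W → v W1 with W1 → ε | u v | u X.
W has alternatives sharing prefix 'u': factor to W → u W2 with W2 → ε | u.
W1 has alternatives sharing prefix 'u': factor to W1 → u W11 with W11 → v | X.

Start -> v | u u X; X -> v | W v; W -> v W1 | u W2; W1 -> ε | u W11; W2 -> ε | u; W11 -> v | X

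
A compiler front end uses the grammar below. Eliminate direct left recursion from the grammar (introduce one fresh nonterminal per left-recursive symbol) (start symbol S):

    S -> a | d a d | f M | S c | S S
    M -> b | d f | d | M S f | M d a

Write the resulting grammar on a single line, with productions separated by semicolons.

S -> a S' | d a d S' | f M S'; M -> b M' | d f M' | d M'; S' -> c S' | S S' | ε; M' -> S f M' | d a M' | ε

Directly left-recursive nonterminals: S, M.
For S: α = {c, S}, β = {a, d a d, f M}. Rewrite as S → β S' and S' → α S' | ε.
For M: α = {S f, d a}, β = {b, d f, d}. Rewrite as M → β M' and M' → α M' | ε.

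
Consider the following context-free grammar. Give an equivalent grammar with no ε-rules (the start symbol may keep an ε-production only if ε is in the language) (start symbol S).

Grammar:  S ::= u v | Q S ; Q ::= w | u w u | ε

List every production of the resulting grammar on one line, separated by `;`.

S ::= u v | Q S; Q ::= w | u w u

Nullable set = {Q}.
ε ∉ L(G), so no ε-production is kept.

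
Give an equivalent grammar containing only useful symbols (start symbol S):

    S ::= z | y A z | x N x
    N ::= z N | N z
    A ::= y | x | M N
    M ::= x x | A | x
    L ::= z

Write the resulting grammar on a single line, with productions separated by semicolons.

Generating nonterminals: {A, L, M, S}.
Reachable from S after that: {A, S}.
Removed useless symbols: {L, M, N} and every production mentioning them.

S ::= z | y A z; A ::= y | x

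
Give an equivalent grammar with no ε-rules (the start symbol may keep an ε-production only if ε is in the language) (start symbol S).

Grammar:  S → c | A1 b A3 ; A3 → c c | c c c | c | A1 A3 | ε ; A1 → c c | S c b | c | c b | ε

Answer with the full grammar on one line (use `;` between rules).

Nullable nonterminals: {A1, A3}.
ε ∉ L(G), so no ε-production is kept.
Add the nullable-subset variants: S → A1 b A3 gives A1 b A3 | A1 b | b A3 | b. A3 → A1 A3 gives A1 A3 | A1.

S → c | A1 b A3 | A1 b | b A3 | b; A3 → c c | c c c | c | A1 A3 | A1; A1 → c c | S c b | c | c b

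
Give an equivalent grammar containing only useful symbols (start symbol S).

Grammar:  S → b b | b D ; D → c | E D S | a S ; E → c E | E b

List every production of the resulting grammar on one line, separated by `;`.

Generating nonterminals: {D, S}.
Reachable from S after that: {D, S}.
Removed useless symbols: {E} and every production mentioning them.

S → b b | b D; D → c | a S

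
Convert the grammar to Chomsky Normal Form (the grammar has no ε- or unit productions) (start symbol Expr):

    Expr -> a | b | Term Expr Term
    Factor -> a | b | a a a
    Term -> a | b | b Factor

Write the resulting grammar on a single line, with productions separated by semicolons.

Expr -> a | b | Term Y1; Factor -> a | b | X1 Y2; Term -> a | b | X2 Factor; X1 -> a; X2 -> b; Y1 -> Expr Term; Y2 -> X1 X1

Introduce a nonterminal for each terminal appearing in a rule of length ≥ 2: X1 → a, X2 → b.
Binarize each right-hand side of length ≥ 3 by chaining fresh nonterminals (Y1, Y2, …): affected rules were Expr → Term Expr Term; Factor → X1 X1 X1.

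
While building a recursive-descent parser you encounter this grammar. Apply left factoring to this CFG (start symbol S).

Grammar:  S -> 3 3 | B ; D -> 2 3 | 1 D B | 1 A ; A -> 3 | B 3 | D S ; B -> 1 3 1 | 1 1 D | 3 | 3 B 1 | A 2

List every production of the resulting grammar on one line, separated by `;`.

S -> 3 3 | B; D -> 2 3 | 1 D'; A -> 3 | B 3 | D S; B -> A 2 | 1 B' | 3 B''; D' -> D B | A; B' -> 3 1 | 1 D; B'' -> ε | B 1

D has alternatives sharing prefix '1': factor to D → 1 D' with D' → D B | A.
B has alternatives sharing prefix '1': factor to B → 1 B' with B' → 3 1 | 1 D.
B has alternatives sharing prefix '3': factor to B → 3 B'' with B'' → ε | B 1.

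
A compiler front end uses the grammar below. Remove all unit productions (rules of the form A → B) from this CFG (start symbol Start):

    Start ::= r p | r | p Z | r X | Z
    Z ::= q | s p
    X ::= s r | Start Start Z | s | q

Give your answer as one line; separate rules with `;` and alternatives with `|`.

Unit pairs: Start ⇒* {Z}.
Replace each nonterminal's rules with the union of the non-unit rules of every nonterminal it unit-derives.

Start ::= q | s p | r p | r | p Z | r X; Z ::= q | s p; X ::= s r | Start Start Z | s | q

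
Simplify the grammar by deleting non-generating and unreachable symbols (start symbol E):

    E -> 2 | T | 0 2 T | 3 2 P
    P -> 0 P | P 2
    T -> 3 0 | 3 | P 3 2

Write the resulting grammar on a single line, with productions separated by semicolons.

Generating nonterminals: {E, T}.
Reachable from E after that: {E, T}.
Removed useless symbols: {P} and every production mentioning them.

E -> 2 | T | 0 2 T; T -> 3 0 | 3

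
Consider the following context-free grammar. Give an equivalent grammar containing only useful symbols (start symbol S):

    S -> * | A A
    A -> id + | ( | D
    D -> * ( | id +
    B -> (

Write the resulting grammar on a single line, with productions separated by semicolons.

S -> * | A A; A -> id + | ( | D; D -> * ( | id +

Generating nonterminals: {A, B, D, S}.
Reachable from S after that: {A, D, S}.
Removed useless symbols: {B} and every production mentioning them.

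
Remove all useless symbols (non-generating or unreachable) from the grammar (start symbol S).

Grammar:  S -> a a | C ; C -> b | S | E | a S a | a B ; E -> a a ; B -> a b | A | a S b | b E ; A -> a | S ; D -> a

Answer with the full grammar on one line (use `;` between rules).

S -> a a | C; C -> b | S | E | a S a | a B; E -> a a; B -> a b | A | a S b | b E; A -> a | S

Generating nonterminals: {A, B, C, D, E, S}.
Reachable from S after that: {A, B, C, E, S}.
Removed useless symbols: {D} and every production mentioning them.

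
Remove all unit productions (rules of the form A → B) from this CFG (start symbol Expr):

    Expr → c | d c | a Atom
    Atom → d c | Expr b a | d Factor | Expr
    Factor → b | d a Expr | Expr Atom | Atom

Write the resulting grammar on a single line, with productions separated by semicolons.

Expr → c | d c | a Atom; Atom → d c | Expr b a | d Factor | c | a Atom; Factor → d c | Expr b a | d Factor | b | d a Expr | Expr Atom | c | a Atom

Unit pairs: Atom ⇒* {Expr}; Factor ⇒* {Atom, Expr}.
Replace each nonterminal's rules with the union of the non-unit rules of every nonterminal it unit-derives.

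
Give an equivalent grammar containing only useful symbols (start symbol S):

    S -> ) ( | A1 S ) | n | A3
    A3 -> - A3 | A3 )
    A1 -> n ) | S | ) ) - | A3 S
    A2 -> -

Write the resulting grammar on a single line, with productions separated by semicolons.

S -> ) ( | A1 S ) | n; A1 -> n ) | S | ) ) -

Generating nonterminals: {A1, A2, S}.
Reachable from S after that: {A1, S}.
Removed useless symbols: {A2, A3} and every production mentioning them.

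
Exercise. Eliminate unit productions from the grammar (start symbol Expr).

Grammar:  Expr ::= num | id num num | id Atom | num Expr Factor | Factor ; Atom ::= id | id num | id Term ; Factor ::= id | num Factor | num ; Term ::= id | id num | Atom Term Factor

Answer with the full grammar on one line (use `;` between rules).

Expr ::= id | num Factor | num | id num num | id Atom | num Expr Factor; Atom ::= id | id num | id Term; Factor ::= id | num Factor | num; Term ::= id | id num | Atom Term Factor

Unit pairs: Expr ⇒* {Factor}.
For each unit pair (A, B), copy every non-unit production of B to A, then drop all unit productions.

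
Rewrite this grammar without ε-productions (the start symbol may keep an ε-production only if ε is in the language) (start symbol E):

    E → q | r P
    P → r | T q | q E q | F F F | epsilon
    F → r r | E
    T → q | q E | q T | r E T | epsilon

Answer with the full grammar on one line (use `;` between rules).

E → q | r P | r; P → r | T q | q | q E q | F F F; F → r r | E; T → q | q E | q T | r E T | r E

Nullable set = {P, T}.
ε ∉ L(G), so no ε-production is kept.
For each production, add variants omitting each subset of nullable occurrences: E → r P gives r P | r. P → T q gives T q | q. T → r E T gives r E T | r E.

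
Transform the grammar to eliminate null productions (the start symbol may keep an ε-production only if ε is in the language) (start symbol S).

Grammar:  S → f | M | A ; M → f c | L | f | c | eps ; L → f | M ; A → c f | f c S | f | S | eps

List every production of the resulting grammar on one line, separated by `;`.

S → f | M | A | ε; M → f c | L | f | c; L → f | M; A → c f | f c S | f c | f | S

Nullable nonterminals: {A, L, M, S}.
ε ∈ L(G) since S is nullable, so keep S → ε.
Add the nullable-subset variants: A → f c S gives f c S | f c.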